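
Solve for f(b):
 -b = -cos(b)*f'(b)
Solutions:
 f(b) = C1 + Integral(b/cos(b), b)


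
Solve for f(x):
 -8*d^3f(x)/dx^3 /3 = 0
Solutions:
 f(x) = C1 + C2*x + C3*x^2


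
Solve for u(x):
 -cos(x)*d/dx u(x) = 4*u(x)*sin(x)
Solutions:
 u(x) = C1*cos(x)^4


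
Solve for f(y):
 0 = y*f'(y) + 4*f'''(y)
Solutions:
 f(y) = C1 + Integral(C2*airyai(-2^(1/3)*y/2) + C3*airybi(-2^(1/3)*y/2), y)


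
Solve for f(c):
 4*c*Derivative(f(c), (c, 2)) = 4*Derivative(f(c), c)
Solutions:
 f(c) = C1 + C2*c^2


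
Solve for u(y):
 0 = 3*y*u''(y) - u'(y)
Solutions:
 u(y) = C1 + C2*y^(4/3)


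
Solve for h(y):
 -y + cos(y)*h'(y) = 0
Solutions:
 h(y) = C1 + Integral(y/cos(y), y)


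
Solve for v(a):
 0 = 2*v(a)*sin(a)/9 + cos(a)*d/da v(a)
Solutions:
 v(a) = C1*cos(a)^(2/9)


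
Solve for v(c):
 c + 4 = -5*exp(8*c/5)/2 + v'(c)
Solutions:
 v(c) = C1 + c^2/2 + 4*c + 25*exp(8*c/5)/16


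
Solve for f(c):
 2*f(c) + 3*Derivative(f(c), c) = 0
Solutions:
 f(c) = C1*exp(-2*c/3)


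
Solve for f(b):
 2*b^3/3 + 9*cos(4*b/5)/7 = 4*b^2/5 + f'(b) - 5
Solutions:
 f(b) = C1 + b^4/6 - 4*b^3/15 + 5*b + 45*sin(4*b/5)/28


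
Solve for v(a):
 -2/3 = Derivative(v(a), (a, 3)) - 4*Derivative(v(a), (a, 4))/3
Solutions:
 v(a) = C1 + C2*a + C3*a^2 + C4*exp(3*a/4) - a^3/9


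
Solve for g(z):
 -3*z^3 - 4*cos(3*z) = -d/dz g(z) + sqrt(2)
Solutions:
 g(z) = C1 + 3*z^4/4 + sqrt(2)*z + 4*sin(3*z)/3


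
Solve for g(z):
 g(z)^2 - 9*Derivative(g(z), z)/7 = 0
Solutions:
 g(z) = -9/(C1 + 7*z)


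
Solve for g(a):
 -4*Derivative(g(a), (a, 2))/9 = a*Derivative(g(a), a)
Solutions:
 g(a) = C1 + C2*erf(3*sqrt(2)*a/4)


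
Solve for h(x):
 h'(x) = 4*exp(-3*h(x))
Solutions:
 h(x) = log(C1 + 12*x)/3
 h(x) = log((-3^(1/3) - 3^(5/6)*I)*(C1 + 4*x)^(1/3)/2)
 h(x) = log((-3^(1/3) + 3^(5/6)*I)*(C1 + 4*x)^(1/3)/2)


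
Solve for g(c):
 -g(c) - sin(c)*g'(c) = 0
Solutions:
 g(c) = C1*sqrt(cos(c) + 1)/sqrt(cos(c) - 1)


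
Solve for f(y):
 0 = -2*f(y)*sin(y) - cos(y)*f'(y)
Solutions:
 f(y) = C1*cos(y)^2


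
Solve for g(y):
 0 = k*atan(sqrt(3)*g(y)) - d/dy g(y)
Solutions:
 Integral(1/atan(sqrt(3)*_y), (_y, g(y))) = C1 + k*y


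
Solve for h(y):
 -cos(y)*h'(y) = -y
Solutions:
 h(y) = C1 + Integral(y/cos(y), y)


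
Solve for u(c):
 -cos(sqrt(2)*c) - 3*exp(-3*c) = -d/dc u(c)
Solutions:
 u(c) = C1 + sqrt(2)*sin(sqrt(2)*c)/2 - exp(-3*c)


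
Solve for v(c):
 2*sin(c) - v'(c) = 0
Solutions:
 v(c) = C1 - 2*cos(c)


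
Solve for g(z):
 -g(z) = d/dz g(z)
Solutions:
 g(z) = C1*exp(-z)


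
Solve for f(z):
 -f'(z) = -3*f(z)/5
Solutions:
 f(z) = C1*exp(3*z/5)


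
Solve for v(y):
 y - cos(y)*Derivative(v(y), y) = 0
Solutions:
 v(y) = C1 + Integral(y/cos(y), y)


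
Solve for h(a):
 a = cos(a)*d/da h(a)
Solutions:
 h(a) = C1 + Integral(a/cos(a), a)


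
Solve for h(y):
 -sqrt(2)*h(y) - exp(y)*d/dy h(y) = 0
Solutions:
 h(y) = C1*exp(sqrt(2)*exp(-y))


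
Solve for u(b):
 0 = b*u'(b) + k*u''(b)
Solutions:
 u(b) = C1 + C2*sqrt(k)*erf(sqrt(2)*b*sqrt(1/k)/2)


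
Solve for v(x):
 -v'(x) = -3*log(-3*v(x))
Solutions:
 -Integral(1/(log(-_y) + log(3)), (_y, v(x)))/3 = C1 - x


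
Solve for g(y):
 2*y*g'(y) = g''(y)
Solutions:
 g(y) = C1 + C2*erfi(y)


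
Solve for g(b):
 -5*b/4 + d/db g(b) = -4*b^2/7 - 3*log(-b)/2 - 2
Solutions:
 g(b) = C1 - 4*b^3/21 + 5*b^2/8 - 3*b*log(-b)/2 - b/2


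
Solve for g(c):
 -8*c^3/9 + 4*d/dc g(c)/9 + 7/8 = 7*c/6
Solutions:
 g(c) = C1 + c^4/2 + 21*c^2/16 - 63*c/32


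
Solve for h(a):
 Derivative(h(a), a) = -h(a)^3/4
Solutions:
 h(a) = -sqrt(2)*sqrt(-1/(C1 - a))
 h(a) = sqrt(2)*sqrt(-1/(C1 - a))


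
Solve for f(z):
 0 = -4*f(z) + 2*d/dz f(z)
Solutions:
 f(z) = C1*exp(2*z)


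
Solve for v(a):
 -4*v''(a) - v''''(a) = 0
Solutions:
 v(a) = C1 + C2*a + C3*sin(2*a) + C4*cos(2*a)


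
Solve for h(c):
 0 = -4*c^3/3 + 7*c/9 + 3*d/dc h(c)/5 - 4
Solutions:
 h(c) = C1 + 5*c^4/9 - 35*c^2/54 + 20*c/3


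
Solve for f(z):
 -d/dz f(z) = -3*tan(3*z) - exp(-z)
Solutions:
 f(z) = C1 + log(tan(3*z)^2 + 1)/2 - exp(-z)


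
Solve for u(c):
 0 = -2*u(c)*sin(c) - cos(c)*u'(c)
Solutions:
 u(c) = C1*cos(c)^2


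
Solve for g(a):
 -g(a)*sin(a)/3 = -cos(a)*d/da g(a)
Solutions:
 g(a) = C1/cos(a)^(1/3)


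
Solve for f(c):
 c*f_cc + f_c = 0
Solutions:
 f(c) = C1 + C2*log(c)


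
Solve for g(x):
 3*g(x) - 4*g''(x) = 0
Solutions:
 g(x) = C1*exp(-sqrt(3)*x/2) + C2*exp(sqrt(3)*x/2)


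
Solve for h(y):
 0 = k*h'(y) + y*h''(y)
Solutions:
 h(y) = C1 + y^(1 - re(k))*(C2*sin(log(y)*Abs(im(k))) + C3*cos(log(y)*im(k)))


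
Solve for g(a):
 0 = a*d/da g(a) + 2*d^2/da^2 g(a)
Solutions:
 g(a) = C1 + C2*erf(a/2)


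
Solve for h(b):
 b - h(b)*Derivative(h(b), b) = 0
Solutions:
 h(b) = -sqrt(C1 + b^2)
 h(b) = sqrt(C1 + b^2)


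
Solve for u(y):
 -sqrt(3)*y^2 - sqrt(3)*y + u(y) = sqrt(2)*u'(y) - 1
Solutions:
 u(y) = C1*exp(sqrt(2)*y/2) + sqrt(3)*y^2 + sqrt(3)*y + 2*sqrt(6)*y - 1 + sqrt(6) + 4*sqrt(3)


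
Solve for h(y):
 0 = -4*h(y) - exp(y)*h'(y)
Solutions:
 h(y) = C1*exp(4*exp(-y))


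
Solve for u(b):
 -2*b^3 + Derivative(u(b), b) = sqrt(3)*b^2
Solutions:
 u(b) = C1 + b^4/2 + sqrt(3)*b^3/3


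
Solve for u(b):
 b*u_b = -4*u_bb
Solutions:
 u(b) = C1 + C2*erf(sqrt(2)*b/4)


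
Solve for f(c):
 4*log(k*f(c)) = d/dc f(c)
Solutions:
 li(k*f(c))/k = C1 + 4*c


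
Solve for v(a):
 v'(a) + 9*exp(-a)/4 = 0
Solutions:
 v(a) = C1 + 9*exp(-a)/4


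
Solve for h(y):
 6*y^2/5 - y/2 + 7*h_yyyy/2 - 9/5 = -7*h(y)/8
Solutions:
 h(y) = -48*y^2/35 + 4*y/7 + (C1*sin(y/2) + C2*cos(y/2))*exp(-y/2) + (C3*sin(y/2) + C4*cos(y/2))*exp(y/2) + 72/35


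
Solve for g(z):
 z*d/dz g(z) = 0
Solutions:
 g(z) = C1


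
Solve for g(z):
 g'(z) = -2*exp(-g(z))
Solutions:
 g(z) = log(C1 - 2*z)


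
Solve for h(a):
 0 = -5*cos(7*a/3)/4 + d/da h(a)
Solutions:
 h(a) = C1 + 15*sin(7*a/3)/28


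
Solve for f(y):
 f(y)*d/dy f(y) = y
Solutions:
 f(y) = -sqrt(C1 + y^2)
 f(y) = sqrt(C1 + y^2)


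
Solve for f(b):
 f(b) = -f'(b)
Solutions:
 f(b) = C1*exp(-b)


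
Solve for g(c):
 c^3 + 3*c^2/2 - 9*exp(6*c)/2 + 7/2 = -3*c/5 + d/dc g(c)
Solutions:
 g(c) = C1 + c^4/4 + c^3/2 + 3*c^2/10 + 7*c/2 - 3*exp(6*c)/4


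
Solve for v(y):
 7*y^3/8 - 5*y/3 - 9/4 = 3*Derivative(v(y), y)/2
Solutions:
 v(y) = C1 + 7*y^4/48 - 5*y^2/9 - 3*y/2


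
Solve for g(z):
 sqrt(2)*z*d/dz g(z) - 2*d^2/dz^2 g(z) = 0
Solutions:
 g(z) = C1 + C2*erfi(2^(1/4)*z/2)


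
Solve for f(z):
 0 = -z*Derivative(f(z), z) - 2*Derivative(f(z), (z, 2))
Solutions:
 f(z) = C1 + C2*erf(z/2)


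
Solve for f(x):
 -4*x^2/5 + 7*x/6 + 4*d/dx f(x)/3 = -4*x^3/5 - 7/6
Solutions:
 f(x) = C1 - 3*x^4/20 + x^3/5 - 7*x^2/16 - 7*x/8


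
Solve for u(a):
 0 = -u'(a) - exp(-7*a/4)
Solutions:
 u(a) = C1 + 4*exp(-7*a/4)/7


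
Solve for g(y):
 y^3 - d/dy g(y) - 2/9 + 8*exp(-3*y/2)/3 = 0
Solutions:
 g(y) = C1 + y^4/4 - 2*y/9 - 16*exp(-3*y/2)/9


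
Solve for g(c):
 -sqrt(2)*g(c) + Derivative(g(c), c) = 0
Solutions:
 g(c) = C1*exp(sqrt(2)*c)


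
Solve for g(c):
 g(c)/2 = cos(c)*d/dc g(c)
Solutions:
 g(c) = C1*(sin(c) + 1)^(1/4)/(sin(c) - 1)^(1/4)


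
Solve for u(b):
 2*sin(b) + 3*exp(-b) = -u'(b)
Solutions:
 u(b) = C1 + 2*cos(b) + 3*exp(-b)


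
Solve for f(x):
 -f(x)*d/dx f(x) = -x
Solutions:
 f(x) = -sqrt(C1 + x^2)
 f(x) = sqrt(C1 + x^2)


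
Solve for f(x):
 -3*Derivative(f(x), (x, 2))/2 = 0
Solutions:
 f(x) = C1 + C2*x


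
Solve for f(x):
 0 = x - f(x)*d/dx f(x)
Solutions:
 f(x) = -sqrt(C1 + x^2)
 f(x) = sqrt(C1 + x^2)


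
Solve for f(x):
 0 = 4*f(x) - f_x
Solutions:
 f(x) = C1*exp(4*x)


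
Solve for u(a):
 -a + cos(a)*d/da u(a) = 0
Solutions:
 u(a) = C1 + Integral(a/cos(a), a)


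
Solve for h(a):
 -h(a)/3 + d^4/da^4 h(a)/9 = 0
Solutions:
 h(a) = C1*exp(-3^(1/4)*a) + C2*exp(3^(1/4)*a) + C3*sin(3^(1/4)*a) + C4*cos(3^(1/4)*a)


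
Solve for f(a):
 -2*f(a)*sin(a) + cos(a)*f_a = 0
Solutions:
 f(a) = C1/cos(a)^2


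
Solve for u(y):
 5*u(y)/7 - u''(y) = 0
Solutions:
 u(y) = C1*exp(-sqrt(35)*y/7) + C2*exp(sqrt(35)*y/7)


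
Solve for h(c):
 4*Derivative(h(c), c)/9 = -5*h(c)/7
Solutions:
 h(c) = C1*exp(-45*c/28)


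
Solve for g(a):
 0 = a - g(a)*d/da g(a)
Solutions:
 g(a) = -sqrt(C1 + a^2)
 g(a) = sqrt(C1 + a^2)


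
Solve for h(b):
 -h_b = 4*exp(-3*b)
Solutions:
 h(b) = C1 + 4*exp(-3*b)/3


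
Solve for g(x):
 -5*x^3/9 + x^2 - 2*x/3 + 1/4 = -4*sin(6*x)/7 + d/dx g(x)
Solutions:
 g(x) = C1 - 5*x^4/36 + x^3/3 - x^2/3 + x/4 - 2*cos(6*x)/21


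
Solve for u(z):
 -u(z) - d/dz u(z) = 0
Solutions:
 u(z) = C1*exp(-z)


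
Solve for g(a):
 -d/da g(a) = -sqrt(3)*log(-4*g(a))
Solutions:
 -sqrt(3)*Integral(1/(log(-_y) + 2*log(2)), (_y, g(a)))/3 = C1 - a


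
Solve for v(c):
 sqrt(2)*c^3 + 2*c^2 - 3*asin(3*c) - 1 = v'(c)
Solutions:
 v(c) = C1 + sqrt(2)*c^4/4 + 2*c^3/3 - 3*c*asin(3*c) - c - sqrt(1 - 9*c^2)


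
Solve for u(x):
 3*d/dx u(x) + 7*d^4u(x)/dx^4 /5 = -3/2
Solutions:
 u(x) = C1 + C4*exp(-15^(1/3)*7^(2/3)*x/7) - x/2 + (C2*sin(3^(5/6)*5^(1/3)*7^(2/3)*x/14) + C3*cos(3^(5/6)*5^(1/3)*7^(2/3)*x/14))*exp(15^(1/3)*7^(2/3)*x/14)


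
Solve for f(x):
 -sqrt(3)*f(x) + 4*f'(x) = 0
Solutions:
 f(x) = C1*exp(sqrt(3)*x/4)


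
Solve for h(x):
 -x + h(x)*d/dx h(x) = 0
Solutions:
 h(x) = -sqrt(C1 + x^2)
 h(x) = sqrt(C1 + x^2)


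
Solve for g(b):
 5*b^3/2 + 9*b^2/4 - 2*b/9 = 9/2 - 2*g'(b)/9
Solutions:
 g(b) = C1 - 45*b^4/16 - 27*b^3/8 + b^2/2 + 81*b/4


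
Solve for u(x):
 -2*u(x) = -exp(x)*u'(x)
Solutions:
 u(x) = C1*exp(-2*exp(-x))


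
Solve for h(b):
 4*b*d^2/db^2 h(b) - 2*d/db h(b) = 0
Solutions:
 h(b) = C1 + C2*b^(3/2)


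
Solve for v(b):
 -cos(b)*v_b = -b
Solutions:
 v(b) = C1 + Integral(b/cos(b), b)


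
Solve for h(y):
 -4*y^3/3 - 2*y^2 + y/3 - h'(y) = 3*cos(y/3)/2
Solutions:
 h(y) = C1 - y^4/3 - 2*y^3/3 + y^2/6 - 9*sin(y/3)/2


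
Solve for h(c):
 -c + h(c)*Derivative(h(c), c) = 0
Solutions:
 h(c) = -sqrt(C1 + c^2)
 h(c) = sqrt(C1 + c^2)


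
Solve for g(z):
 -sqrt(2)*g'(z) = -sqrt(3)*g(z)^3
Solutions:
 g(z) = -sqrt(-1/(C1 + sqrt(6)*z))
 g(z) = sqrt(-1/(C1 + sqrt(6)*z))


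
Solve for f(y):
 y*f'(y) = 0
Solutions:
 f(y) = C1


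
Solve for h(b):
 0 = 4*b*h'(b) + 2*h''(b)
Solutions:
 h(b) = C1 + C2*erf(b)


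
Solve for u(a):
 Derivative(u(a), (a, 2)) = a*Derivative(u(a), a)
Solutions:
 u(a) = C1 + C2*erfi(sqrt(2)*a/2)


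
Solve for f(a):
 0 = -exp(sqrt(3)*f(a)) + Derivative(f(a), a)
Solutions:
 f(a) = sqrt(3)*(2*log(-1/(C1 + a)) - log(3))/6


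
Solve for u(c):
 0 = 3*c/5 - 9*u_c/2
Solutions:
 u(c) = C1 + c^2/15


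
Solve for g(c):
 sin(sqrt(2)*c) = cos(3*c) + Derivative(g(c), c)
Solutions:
 g(c) = C1 - sin(3*c)/3 - sqrt(2)*cos(sqrt(2)*c)/2


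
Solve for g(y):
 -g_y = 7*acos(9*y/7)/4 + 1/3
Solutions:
 g(y) = C1 - 7*y*acos(9*y/7)/4 - y/3 + 7*sqrt(49 - 81*y^2)/36


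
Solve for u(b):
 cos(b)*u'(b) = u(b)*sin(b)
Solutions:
 u(b) = C1/cos(b)


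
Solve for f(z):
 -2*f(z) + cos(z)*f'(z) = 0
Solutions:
 f(z) = C1*(sin(z) + 1)/(sin(z) - 1)


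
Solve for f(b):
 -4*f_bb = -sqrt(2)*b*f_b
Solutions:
 f(b) = C1 + C2*erfi(2^(3/4)*b/4)


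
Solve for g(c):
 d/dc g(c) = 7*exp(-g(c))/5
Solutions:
 g(c) = log(C1 + 7*c/5)


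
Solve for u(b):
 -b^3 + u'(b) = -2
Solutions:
 u(b) = C1 + b^4/4 - 2*b


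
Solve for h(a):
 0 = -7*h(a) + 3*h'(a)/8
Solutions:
 h(a) = C1*exp(56*a/3)


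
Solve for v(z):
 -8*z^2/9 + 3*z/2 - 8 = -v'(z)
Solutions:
 v(z) = C1 + 8*z^3/27 - 3*z^2/4 + 8*z


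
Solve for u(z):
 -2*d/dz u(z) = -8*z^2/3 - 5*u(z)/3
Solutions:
 u(z) = C1*exp(5*z/6) - 8*z^2/5 - 96*z/25 - 576/125


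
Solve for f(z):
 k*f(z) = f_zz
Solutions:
 f(z) = C1*exp(-sqrt(k)*z) + C2*exp(sqrt(k)*z)


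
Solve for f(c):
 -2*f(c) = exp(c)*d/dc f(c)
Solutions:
 f(c) = C1*exp(2*exp(-c))


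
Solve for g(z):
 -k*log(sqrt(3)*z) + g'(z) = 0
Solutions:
 g(z) = C1 + k*z*log(z) - k*z + k*z*log(3)/2


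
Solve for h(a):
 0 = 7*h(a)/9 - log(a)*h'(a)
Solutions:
 h(a) = C1*exp(7*li(a)/9)


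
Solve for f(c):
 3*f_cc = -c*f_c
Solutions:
 f(c) = C1 + C2*erf(sqrt(6)*c/6)


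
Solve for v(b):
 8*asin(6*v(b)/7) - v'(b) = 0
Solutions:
 Integral(1/asin(6*_y/7), (_y, v(b))) = C1 + 8*b


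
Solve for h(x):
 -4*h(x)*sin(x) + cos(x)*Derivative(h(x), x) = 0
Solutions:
 h(x) = C1/cos(x)^4


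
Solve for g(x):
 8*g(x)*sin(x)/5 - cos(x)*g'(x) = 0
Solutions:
 g(x) = C1/cos(x)^(8/5)


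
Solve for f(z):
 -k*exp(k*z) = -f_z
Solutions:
 f(z) = C1 + exp(k*z)


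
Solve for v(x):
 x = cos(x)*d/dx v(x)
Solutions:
 v(x) = C1 + Integral(x/cos(x), x)


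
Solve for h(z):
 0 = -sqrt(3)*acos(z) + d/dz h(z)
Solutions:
 h(z) = C1 + sqrt(3)*(z*acos(z) - sqrt(1 - z^2))


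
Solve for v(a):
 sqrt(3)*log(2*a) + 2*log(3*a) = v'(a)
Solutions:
 v(a) = C1 + sqrt(3)*a*log(a) + 2*a*log(a) - 2*a - sqrt(3)*a + a*log(9*2^(sqrt(3)))


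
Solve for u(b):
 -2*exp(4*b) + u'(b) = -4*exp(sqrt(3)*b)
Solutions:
 u(b) = C1 + exp(4*b)/2 - 4*sqrt(3)*exp(sqrt(3)*b)/3


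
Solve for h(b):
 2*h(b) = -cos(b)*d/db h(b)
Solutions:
 h(b) = C1*(sin(b) - 1)/(sin(b) + 1)


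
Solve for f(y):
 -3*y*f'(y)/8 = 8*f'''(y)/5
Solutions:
 f(y) = C1 + Integral(C2*airyai(-15^(1/3)*y/4) + C3*airybi(-15^(1/3)*y/4), y)


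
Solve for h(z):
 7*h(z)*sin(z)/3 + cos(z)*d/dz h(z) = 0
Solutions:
 h(z) = C1*cos(z)^(7/3)


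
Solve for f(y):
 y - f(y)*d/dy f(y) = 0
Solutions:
 f(y) = -sqrt(C1 + y^2)
 f(y) = sqrt(C1 + y^2)


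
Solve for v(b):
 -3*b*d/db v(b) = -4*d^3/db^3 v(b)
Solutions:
 v(b) = C1 + Integral(C2*airyai(6^(1/3)*b/2) + C3*airybi(6^(1/3)*b/2), b)


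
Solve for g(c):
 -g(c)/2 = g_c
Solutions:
 g(c) = C1*exp(-c/2)


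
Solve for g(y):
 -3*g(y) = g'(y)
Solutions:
 g(y) = C1*exp(-3*y)


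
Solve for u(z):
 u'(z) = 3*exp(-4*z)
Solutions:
 u(z) = C1 - 3*exp(-4*z)/4


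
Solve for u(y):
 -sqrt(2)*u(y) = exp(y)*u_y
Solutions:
 u(y) = C1*exp(sqrt(2)*exp(-y))


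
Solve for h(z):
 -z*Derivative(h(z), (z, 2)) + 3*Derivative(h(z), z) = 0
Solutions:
 h(z) = C1 + C2*z^4


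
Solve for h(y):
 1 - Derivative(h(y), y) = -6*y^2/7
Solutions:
 h(y) = C1 + 2*y^3/7 + y


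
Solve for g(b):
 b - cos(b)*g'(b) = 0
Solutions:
 g(b) = C1 + Integral(b/cos(b), b)


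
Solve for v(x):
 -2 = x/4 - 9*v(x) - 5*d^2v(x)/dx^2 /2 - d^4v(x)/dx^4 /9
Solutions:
 v(x) = C1*sin(3*sqrt(2)*x/2) + C2*sin(3*sqrt(2)*x) + C3*cos(3*sqrt(2)*x/2) + C4*cos(3*sqrt(2)*x) + x/36 + 2/9


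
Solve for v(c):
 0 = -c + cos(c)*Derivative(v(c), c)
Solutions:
 v(c) = C1 + Integral(c/cos(c), c)


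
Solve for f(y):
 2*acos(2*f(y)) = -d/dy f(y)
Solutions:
 Integral(1/acos(2*_y), (_y, f(y))) = C1 - 2*y


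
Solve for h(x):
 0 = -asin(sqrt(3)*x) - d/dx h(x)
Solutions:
 h(x) = C1 - x*asin(sqrt(3)*x) - sqrt(3)*sqrt(1 - 3*x^2)/3


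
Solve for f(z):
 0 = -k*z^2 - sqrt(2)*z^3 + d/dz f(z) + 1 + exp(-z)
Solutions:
 f(z) = C1 + k*z^3/3 + sqrt(2)*z^4/4 - z + exp(-z)


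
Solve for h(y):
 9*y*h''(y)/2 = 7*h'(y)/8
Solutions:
 h(y) = C1 + C2*y^(43/36)


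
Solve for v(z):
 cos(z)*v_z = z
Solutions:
 v(z) = C1 + Integral(z/cos(z), z)


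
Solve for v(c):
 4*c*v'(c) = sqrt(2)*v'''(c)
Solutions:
 v(c) = C1 + Integral(C2*airyai(sqrt(2)*c) + C3*airybi(sqrt(2)*c), c)


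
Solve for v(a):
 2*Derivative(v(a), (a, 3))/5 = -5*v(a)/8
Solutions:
 v(a) = C3*exp(-10^(2/3)*a/4) + (C1*sin(10^(2/3)*sqrt(3)*a/8) + C2*cos(10^(2/3)*sqrt(3)*a/8))*exp(10^(2/3)*a/8)


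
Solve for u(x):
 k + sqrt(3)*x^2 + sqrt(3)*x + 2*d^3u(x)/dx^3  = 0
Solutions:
 u(x) = C1 + C2*x + C3*x^2 - k*x^3/12 - sqrt(3)*x^5/120 - sqrt(3)*x^4/48


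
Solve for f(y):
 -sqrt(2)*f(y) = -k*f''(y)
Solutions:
 f(y) = C1*exp(-2^(1/4)*y*sqrt(1/k)) + C2*exp(2^(1/4)*y*sqrt(1/k))


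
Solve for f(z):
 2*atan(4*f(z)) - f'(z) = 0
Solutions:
 Integral(1/atan(4*_y), (_y, f(z))) = C1 + 2*z


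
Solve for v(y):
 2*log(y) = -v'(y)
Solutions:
 v(y) = C1 - 2*y*log(y) + 2*y


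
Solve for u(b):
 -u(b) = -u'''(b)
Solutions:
 u(b) = C3*exp(b) + (C1*sin(sqrt(3)*b/2) + C2*cos(sqrt(3)*b/2))*exp(-b/2)


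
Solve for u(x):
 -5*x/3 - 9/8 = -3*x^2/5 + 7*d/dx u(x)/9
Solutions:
 u(x) = C1 + 9*x^3/35 - 15*x^2/14 - 81*x/56


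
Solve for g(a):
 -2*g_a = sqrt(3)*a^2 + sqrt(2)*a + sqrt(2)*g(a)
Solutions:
 g(a) = C1*exp(-sqrt(2)*a/2) - sqrt(6)*a^2/2 - a + 2*sqrt(3)*a - 2*sqrt(6) + sqrt(2)


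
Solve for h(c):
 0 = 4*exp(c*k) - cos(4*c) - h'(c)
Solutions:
 h(c) = C1 - sin(4*c)/4 + 4*exp(c*k)/k


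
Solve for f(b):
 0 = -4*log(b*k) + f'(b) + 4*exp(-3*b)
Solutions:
 f(b) = C1 + 4*b*log(b*k) - 4*b + 4*exp(-3*b)/3


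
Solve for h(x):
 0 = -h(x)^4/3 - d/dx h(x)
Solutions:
 h(x) = (-1 - sqrt(3)*I)*(1/(C1 + x))^(1/3)/2
 h(x) = (-1 + sqrt(3)*I)*(1/(C1 + x))^(1/3)/2
 h(x) = (1/(C1 + x))^(1/3)


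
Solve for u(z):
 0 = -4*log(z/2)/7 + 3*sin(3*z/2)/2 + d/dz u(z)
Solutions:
 u(z) = C1 + 4*z*log(z)/7 - 4*z/7 - 4*z*log(2)/7 + cos(3*z/2)


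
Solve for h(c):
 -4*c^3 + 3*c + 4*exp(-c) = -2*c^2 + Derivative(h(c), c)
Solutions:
 h(c) = C1 - c^4 + 2*c^3/3 + 3*c^2/2 - 4*exp(-c)


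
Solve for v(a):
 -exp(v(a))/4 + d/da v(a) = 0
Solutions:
 v(a) = log(-1/(C1 + a)) + 2*log(2)


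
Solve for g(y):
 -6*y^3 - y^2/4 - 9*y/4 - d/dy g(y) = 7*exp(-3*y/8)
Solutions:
 g(y) = C1 - 3*y^4/2 - y^3/12 - 9*y^2/8 + 56*exp(-3*y/8)/3


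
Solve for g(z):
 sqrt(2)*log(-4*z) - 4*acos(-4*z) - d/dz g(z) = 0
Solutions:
 g(z) = C1 + sqrt(2)*z*(log(-z) - 1) - 4*z*acos(-4*z) + 2*sqrt(2)*z*log(2) - sqrt(1 - 16*z^2)


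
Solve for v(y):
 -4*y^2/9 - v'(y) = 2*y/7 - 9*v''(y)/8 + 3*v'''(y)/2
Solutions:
 v(y) = C1 - 4*y^3/27 - 9*y^2/14 - 19*y/168 + (C2*sin(sqrt(303)*y/24) + C3*cos(sqrt(303)*y/24))*exp(3*y/8)


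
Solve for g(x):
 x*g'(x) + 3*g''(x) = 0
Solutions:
 g(x) = C1 + C2*erf(sqrt(6)*x/6)


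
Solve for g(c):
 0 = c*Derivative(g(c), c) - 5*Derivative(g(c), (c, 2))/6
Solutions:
 g(c) = C1 + C2*erfi(sqrt(15)*c/5)


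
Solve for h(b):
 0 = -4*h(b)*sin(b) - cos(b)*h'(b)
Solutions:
 h(b) = C1*cos(b)^4


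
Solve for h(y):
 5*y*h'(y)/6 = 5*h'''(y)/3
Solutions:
 h(y) = C1 + Integral(C2*airyai(2^(2/3)*y/2) + C3*airybi(2^(2/3)*y/2), y)


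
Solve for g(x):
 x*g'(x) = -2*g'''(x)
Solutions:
 g(x) = C1 + Integral(C2*airyai(-2^(2/3)*x/2) + C3*airybi(-2^(2/3)*x/2), x)


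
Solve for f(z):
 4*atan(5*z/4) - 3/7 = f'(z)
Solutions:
 f(z) = C1 + 4*z*atan(5*z/4) - 3*z/7 - 8*log(25*z^2 + 16)/5


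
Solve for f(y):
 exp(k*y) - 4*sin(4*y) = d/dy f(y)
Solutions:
 f(y) = C1 + cos(4*y) + exp(k*y)/k


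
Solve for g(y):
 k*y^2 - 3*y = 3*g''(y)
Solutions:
 g(y) = C1 + C2*y + k*y^4/36 - y^3/6


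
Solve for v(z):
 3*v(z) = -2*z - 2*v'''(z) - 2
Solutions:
 v(z) = C3*exp(-2^(2/3)*3^(1/3)*z/2) - 2*z/3 + (C1*sin(2^(2/3)*3^(5/6)*z/4) + C2*cos(2^(2/3)*3^(5/6)*z/4))*exp(2^(2/3)*3^(1/3)*z/4) - 2/3


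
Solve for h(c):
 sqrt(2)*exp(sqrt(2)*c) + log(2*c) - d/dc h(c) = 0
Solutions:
 h(c) = C1 + c*log(c) + c*(-1 + log(2)) + exp(sqrt(2)*c)


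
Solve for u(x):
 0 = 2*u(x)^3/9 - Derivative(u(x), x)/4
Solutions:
 u(x) = -3*sqrt(2)*sqrt(-1/(C1 + 8*x))/2
 u(x) = 3*sqrt(2)*sqrt(-1/(C1 + 8*x))/2


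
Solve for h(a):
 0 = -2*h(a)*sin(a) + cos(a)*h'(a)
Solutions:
 h(a) = C1/cos(a)^2


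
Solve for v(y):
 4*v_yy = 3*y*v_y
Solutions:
 v(y) = C1 + C2*erfi(sqrt(6)*y/4)


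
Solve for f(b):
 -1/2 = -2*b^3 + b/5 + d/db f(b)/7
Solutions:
 f(b) = C1 + 7*b^4/2 - 7*b^2/10 - 7*b/2


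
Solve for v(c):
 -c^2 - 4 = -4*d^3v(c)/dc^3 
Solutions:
 v(c) = C1 + C2*c + C3*c^2 + c^5/240 + c^3/6


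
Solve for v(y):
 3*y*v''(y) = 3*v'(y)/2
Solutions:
 v(y) = C1 + C2*y^(3/2)


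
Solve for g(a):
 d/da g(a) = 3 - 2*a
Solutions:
 g(a) = C1 - a^2 + 3*a


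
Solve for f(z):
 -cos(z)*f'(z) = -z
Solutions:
 f(z) = C1 + Integral(z/cos(z), z)


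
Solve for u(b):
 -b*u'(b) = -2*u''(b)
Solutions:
 u(b) = C1 + C2*erfi(b/2)


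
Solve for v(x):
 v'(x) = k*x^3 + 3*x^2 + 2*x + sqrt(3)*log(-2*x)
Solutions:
 v(x) = C1 + k*x^4/4 + x^3 + x^2 + sqrt(3)*x*log(-x) + sqrt(3)*x*(-1 + log(2))


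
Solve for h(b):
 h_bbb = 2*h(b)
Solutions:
 h(b) = C3*exp(2^(1/3)*b) + (C1*sin(2^(1/3)*sqrt(3)*b/2) + C2*cos(2^(1/3)*sqrt(3)*b/2))*exp(-2^(1/3)*b/2)


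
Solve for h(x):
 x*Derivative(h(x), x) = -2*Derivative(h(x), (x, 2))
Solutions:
 h(x) = C1 + C2*erf(x/2)


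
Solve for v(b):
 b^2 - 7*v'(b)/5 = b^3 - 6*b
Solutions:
 v(b) = C1 - 5*b^4/28 + 5*b^3/21 + 15*b^2/7


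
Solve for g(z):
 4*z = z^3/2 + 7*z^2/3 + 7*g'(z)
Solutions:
 g(z) = C1 - z^4/56 - z^3/9 + 2*z^2/7


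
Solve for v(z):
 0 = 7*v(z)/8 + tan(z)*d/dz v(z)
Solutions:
 v(z) = C1/sin(z)^(7/8)


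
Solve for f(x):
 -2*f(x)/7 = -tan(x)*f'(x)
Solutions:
 f(x) = C1*sin(x)^(2/7)


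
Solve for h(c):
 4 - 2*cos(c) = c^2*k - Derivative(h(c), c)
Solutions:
 h(c) = C1 + c^3*k/3 - 4*c + 2*sin(c)


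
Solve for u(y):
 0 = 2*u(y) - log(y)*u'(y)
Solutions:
 u(y) = C1*exp(2*li(y))


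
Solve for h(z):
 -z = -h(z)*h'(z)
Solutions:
 h(z) = -sqrt(C1 + z^2)
 h(z) = sqrt(C1 + z^2)


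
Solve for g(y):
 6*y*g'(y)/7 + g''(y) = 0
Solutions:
 g(y) = C1 + C2*erf(sqrt(21)*y/7)


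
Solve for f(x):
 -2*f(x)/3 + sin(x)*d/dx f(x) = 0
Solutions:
 f(x) = C1*(cos(x) - 1)^(1/3)/(cos(x) + 1)^(1/3)


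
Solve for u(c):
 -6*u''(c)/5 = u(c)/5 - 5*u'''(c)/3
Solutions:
 u(c) = C1*exp(c*(-2^(2/3)*3^(1/3)*(25*sqrt(913) + 769)^(1/3) - 24*2^(1/3)*3^(2/3)/(25*sqrt(913) + 769)^(1/3) + 24)/100)*sin(2^(1/3)*3^(1/6)*c*(-2^(1/3)*3^(2/3)*(25*sqrt(913) + 769)^(1/3) + 72/(25*sqrt(913) + 769)^(1/3))/100) + C2*exp(c*(-2^(2/3)*3^(1/3)*(25*sqrt(913) + 769)^(1/3) - 24*2^(1/3)*3^(2/3)/(25*sqrt(913) + 769)^(1/3) + 24)/100)*cos(2^(1/3)*3^(1/6)*c*(-2^(1/3)*3^(2/3)*(25*sqrt(913) + 769)^(1/3) + 72/(25*sqrt(913) + 769)^(1/3))/100) + C3*exp(c*(24*2^(1/3)*3^(2/3)/(25*sqrt(913) + 769)^(1/3) + 12 + 2^(2/3)*3^(1/3)*(25*sqrt(913) + 769)^(1/3))/50)


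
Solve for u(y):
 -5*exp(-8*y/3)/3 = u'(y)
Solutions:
 u(y) = C1 + 5*exp(-8*y/3)/8


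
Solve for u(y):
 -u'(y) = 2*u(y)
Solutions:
 u(y) = C1*exp(-2*y)


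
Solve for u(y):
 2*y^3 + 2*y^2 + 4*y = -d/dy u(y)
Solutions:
 u(y) = C1 - y^4/2 - 2*y^3/3 - 2*y^2


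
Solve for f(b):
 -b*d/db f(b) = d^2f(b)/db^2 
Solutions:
 f(b) = C1 + C2*erf(sqrt(2)*b/2)


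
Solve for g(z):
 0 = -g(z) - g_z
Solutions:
 g(z) = C1*exp(-z)


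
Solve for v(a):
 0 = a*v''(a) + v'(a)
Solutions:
 v(a) = C1 + C2*log(a)


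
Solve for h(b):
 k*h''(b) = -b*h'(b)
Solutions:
 h(b) = C1 + C2*sqrt(k)*erf(sqrt(2)*b*sqrt(1/k)/2)


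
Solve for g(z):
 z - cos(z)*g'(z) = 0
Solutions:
 g(z) = C1 + Integral(z/cos(z), z)


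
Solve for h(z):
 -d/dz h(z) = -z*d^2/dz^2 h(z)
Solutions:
 h(z) = C1 + C2*z^2


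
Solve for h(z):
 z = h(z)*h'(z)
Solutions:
 h(z) = -sqrt(C1 + z^2)
 h(z) = sqrt(C1 + z^2)


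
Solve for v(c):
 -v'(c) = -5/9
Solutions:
 v(c) = C1 + 5*c/9


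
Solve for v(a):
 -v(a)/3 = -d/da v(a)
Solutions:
 v(a) = C1*exp(a/3)


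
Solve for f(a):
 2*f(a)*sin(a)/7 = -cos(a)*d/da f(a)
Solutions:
 f(a) = C1*cos(a)^(2/7)


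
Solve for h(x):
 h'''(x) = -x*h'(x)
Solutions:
 h(x) = C1 + Integral(C2*airyai(-x) + C3*airybi(-x), x)


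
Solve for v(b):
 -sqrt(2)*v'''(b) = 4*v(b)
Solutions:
 v(b) = C3*exp(-sqrt(2)*b) + (C1*sin(sqrt(6)*b/2) + C2*cos(sqrt(6)*b/2))*exp(sqrt(2)*b/2)


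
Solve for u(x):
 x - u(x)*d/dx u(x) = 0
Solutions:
 u(x) = -sqrt(C1 + x^2)
 u(x) = sqrt(C1 + x^2)


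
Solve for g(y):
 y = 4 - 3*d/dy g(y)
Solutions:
 g(y) = C1 - y^2/6 + 4*y/3


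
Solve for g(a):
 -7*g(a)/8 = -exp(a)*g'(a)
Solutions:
 g(a) = C1*exp(-7*exp(-a)/8)


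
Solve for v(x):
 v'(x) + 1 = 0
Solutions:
 v(x) = C1 - x


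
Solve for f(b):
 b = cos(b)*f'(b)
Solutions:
 f(b) = C1 + Integral(b/cos(b), b)


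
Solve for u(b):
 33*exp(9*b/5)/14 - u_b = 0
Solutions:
 u(b) = C1 + 55*exp(9*b/5)/42


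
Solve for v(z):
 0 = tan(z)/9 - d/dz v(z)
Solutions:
 v(z) = C1 - log(cos(z))/9


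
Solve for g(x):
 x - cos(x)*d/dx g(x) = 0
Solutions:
 g(x) = C1 + Integral(x/cos(x), x)


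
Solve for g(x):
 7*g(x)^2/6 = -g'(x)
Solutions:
 g(x) = 6/(C1 + 7*x)


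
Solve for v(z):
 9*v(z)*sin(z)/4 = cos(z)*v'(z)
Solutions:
 v(z) = C1/cos(z)^(9/4)


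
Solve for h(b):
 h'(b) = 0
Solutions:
 h(b) = C1


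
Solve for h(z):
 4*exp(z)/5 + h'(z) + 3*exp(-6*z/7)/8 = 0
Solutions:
 h(z) = C1 - 4*exp(z)/5 + 7*exp(-6*z/7)/16


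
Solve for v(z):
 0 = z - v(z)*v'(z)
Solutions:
 v(z) = -sqrt(C1 + z^2)
 v(z) = sqrt(C1 + z^2)


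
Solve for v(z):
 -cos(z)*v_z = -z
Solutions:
 v(z) = C1 + Integral(z/cos(z), z)


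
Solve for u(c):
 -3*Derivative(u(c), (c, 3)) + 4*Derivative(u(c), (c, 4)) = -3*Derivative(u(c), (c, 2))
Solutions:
 u(c) = C1 + C2*c + (C3*sin(sqrt(39)*c/8) + C4*cos(sqrt(39)*c/8))*exp(3*c/8)


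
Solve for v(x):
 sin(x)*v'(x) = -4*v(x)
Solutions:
 v(x) = C1*(cos(x)^2 + 2*cos(x) + 1)/(cos(x)^2 - 2*cos(x) + 1)


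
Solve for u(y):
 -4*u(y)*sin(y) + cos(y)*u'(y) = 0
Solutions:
 u(y) = C1/cos(y)^4


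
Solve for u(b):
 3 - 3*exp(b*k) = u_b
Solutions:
 u(b) = C1 + 3*b - 3*exp(b*k)/k


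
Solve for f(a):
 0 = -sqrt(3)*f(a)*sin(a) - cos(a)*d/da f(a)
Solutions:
 f(a) = C1*cos(a)^(sqrt(3))


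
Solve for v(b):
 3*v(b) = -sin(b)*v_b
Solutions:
 v(b) = C1*(cos(b) + 1)^(3/2)/(cos(b) - 1)^(3/2)


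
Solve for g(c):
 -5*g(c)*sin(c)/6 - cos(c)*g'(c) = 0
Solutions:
 g(c) = C1*cos(c)^(5/6)


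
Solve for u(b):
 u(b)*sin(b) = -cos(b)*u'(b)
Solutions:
 u(b) = C1*cos(b)


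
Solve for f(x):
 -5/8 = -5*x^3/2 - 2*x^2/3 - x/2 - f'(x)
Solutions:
 f(x) = C1 - 5*x^4/8 - 2*x^3/9 - x^2/4 + 5*x/8


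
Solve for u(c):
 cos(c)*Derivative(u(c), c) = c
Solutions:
 u(c) = C1 + Integral(c/cos(c), c)


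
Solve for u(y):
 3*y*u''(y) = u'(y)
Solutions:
 u(y) = C1 + C2*y^(4/3)


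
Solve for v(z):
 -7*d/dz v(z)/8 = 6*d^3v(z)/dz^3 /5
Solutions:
 v(z) = C1 + C2*sin(sqrt(105)*z/12) + C3*cos(sqrt(105)*z/12)


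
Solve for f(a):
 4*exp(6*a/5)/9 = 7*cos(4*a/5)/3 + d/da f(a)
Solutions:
 f(a) = C1 + 10*exp(6*a/5)/27 - 35*sin(4*a/5)/12


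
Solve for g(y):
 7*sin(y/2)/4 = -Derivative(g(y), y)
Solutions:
 g(y) = C1 + 7*cos(y/2)/2


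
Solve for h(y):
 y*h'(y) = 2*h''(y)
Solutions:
 h(y) = C1 + C2*erfi(y/2)


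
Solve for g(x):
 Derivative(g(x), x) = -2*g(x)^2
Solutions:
 g(x) = 1/(C1 + 2*x)


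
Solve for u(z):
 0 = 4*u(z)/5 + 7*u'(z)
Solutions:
 u(z) = C1*exp(-4*z/35)


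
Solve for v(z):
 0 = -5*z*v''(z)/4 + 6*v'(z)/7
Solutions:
 v(z) = C1 + C2*z^(59/35)


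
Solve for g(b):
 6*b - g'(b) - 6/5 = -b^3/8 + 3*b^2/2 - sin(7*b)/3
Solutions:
 g(b) = C1 + b^4/32 - b^3/2 + 3*b^2 - 6*b/5 - cos(7*b)/21


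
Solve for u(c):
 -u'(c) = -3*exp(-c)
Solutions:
 u(c) = C1 - 3*exp(-c)


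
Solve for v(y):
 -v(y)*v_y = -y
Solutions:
 v(y) = -sqrt(C1 + y^2)
 v(y) = sqrt(C1 + y^2)


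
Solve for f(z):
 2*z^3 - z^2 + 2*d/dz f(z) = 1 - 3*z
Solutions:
 f(z) = C1 - z^4/4 + z^3/6 - 3*z^2/4 + z/2


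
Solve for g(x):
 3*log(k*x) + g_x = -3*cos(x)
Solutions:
 g(x) = C1 - 3*x*log(k*x) + 3*x - 3*sin(x)


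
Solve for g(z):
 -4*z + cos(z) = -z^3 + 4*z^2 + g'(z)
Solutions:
 g(z) = C1 + z^4/4 - 4*z^3/3 - 2*z^2 + sin(z)


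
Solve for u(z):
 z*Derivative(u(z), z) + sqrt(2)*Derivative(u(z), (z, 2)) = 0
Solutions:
 u(z) = C1 + C2*erf(2^(1/4)*z/2)


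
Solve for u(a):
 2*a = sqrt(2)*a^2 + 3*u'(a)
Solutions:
 u(a) = C1 - sqrt(2)*a^3/9 + a^2/3


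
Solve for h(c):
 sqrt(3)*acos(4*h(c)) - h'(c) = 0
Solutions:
 Integral(1/acos(4*_y), (_y, h(c))) = C1 + sqrt(3)*c


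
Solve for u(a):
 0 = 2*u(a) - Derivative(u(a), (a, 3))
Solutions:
 u(a) = C3*exp(2^(1/3)*a) + (C1*sin(2^(1/3)*sqrt(3)*a/2) + C2*cos(2^(1/3)*sqrt(3)*a/2))*exp(-2^(1/3)*a/2)


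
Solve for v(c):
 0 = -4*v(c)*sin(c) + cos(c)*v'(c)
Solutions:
 v(c) = C1/cos(c)^4


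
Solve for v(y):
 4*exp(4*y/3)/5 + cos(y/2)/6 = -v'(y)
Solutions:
 v(y) = C1 - 3*exp(4*y/3)/5 - sin(y/2)/3


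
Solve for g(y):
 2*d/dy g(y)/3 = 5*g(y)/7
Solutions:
 g(y) = C1*exp(15*y/14)


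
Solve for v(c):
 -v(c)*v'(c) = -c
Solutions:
 v(c) = -sqrt(C1 + c^2)
 v(c) = sqrt(C1 + c^2)


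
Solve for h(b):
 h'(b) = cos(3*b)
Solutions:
 h(b) = C1 + sin(3*b)/3


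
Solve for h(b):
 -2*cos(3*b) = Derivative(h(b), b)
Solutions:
 h(b) = C1 - 2*sin(3*b)/3


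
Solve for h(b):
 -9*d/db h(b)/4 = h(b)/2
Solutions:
 h(b) = C1*exp(-2*b/9)


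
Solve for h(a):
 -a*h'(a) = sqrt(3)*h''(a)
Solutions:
 h(a) = C1 + C2*erf(sqrt(2)*3^(3/4)*a/6)


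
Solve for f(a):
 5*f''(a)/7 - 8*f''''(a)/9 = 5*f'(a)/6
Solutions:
 f(a) = C1 + C2*exp(210^(1/3)*a*(210^(1/3)/(sqrt(2191) + 49)^(1/3) + (sqrt(2191) + 49)^(1/3))/56)*sin(3^(1/6)*70^(1/3)*a*(-3^(2/3)*(sqrt(2191) + 49)^(1/3) + 3*70^(1/3)/(sqrt(2191) + 49)^(1/3))/56) + C3*exp(210^(1/3)*a*(210^(1/3)/(sqrt(2191) + 49)^(1/3) + (sqrt(2191) + 49)^(1/3))/56)*cos(3^(1/6)*70^(1/3)*a*(-3^(2/3)*(sqrt(2191) + 49)^(1/3) + 3*70^(1/3)/(sqrt(2191) + 49)^(1/3))/56) + C4*exp(-210^(1/3)*a*(210^(1/3)/(sqrt(2191) + 49)^(1/3) + (sqrt(2191) + 49)^(1/3))/28)


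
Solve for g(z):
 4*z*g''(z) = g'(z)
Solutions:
 g(z) = C1 + C2*z^(5/4)


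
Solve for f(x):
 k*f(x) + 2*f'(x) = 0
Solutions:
 f(x) = C1*exp(-k*x/2)


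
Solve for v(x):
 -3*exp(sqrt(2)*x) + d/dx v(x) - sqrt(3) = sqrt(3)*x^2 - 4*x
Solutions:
 v(x) = C1 + sqrt(3)*x^3/3 - 2*x^2 + sqrt(3)*x + 3*sqrt(2)*exp(sqrt(2)*x)/2


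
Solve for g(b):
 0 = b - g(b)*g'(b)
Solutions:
 g(b) = -sqrt(C1 + b^2)
 g(b) = sqrt(C1 + b^2)


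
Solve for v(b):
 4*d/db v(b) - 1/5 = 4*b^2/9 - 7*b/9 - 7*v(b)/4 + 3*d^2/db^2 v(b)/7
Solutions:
 v(b) = C1*exp(7*b*(4 - sqrt(19))/6) + C2*exp(7*b*(4 + sqrt(19))/6) + 16*b^2/63 - 236*b/147 + 20108/5145


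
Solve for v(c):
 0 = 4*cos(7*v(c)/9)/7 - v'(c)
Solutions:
 -4*c/7 - 9*log(sin(7*v(c)/9) - 1)/14 + 9*log(sin(7*v(c)/9) + 1)/14 = C1


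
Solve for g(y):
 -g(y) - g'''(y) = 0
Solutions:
 g(y) = C3*exp(-y) + (C1*sin(sqrt(3)*y/2) + C2*cos(sqrt(3)*y/2))*exp(y/2)


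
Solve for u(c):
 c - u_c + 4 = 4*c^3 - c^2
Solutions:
 u(c) = C1 - c^4 + c^3/3 + c^2/2 + 4*c


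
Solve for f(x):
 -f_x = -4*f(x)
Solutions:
 f(x) = C1*exp(4*x)


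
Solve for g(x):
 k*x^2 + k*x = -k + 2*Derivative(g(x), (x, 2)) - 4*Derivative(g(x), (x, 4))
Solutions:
 g(x) = C1 + C2*x + C3*exp(-sqrt(2)*x/2) + C4*exp(sqrt(2)*x/2) + k*x^4/24 + k*x^3/12 + 5*k*x^2/4


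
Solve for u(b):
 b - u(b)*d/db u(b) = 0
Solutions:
 u(b) = -sqrt(C1 + b^2)
 u(b) = sqrt(C1 + b^2)


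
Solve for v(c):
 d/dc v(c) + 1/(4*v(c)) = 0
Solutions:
 v(c) = -sqrt(C1 - 2*c)/2
 v(c) = sqrt(C1 - 2*c)/2


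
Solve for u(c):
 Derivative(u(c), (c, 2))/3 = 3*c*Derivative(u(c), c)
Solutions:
 u(c) = C1 + C2*erfi(3*sqrt(2)*c/2)


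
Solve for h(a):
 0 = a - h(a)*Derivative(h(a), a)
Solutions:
 h(a) = -sqrt(C1 + a^2)
 h(a) = sqrt(C1 + a^2)


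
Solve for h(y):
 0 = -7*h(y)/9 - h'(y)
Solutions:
 h(y) = C1*exp(-7*y/9)


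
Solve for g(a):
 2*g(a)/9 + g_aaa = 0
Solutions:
 g(a) = C3*exp(-6^(1/3)*a/3) + (C1*sin(2^(1/3)*3^(5/6)*a/6) + C2*cos(2^(1/3)*3^(5/6)*a/6))*exp(6^(1/3)*a/6)


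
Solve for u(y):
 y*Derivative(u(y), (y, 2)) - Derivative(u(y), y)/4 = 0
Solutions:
 u(y) = C1 + C2*y^(5/4)


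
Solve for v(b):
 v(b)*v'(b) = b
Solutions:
 v(b) = -sqrt(C1 + b^2)
 v(b) = sqrt(C1 + b^2)


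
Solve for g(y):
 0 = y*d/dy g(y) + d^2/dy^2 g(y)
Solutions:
 g(y) = C1 + C2*erf(sqrt(2)*y/2)


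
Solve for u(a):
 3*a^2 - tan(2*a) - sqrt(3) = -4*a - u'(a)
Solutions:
 u(a) = C1 - a^3 - 2*a^2 + sqrt(3)*a - log(cos(2*a))/2


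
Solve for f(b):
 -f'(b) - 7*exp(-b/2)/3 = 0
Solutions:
 f(b) = C1 + 14*exp(-b/2)/3


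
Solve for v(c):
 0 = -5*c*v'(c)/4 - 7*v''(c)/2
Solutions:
 v(c) = C1 + C2*erf(sqrt(35)*c/14)


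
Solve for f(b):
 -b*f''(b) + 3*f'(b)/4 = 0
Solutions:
 f(b) = C1 + C2*b^(7/4)


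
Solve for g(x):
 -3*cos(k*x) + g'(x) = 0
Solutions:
 g(x) = C1 + 3*sin(k*x)/k


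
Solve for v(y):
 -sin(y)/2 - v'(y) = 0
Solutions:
 v(y) = C1 + cos(y)/2


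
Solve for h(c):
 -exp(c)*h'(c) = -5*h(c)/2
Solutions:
 h(c) = C1*exp(-5*exp(-c)/2)


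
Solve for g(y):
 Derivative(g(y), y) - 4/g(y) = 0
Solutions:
 g(y) = -sqrt(C1 + 8*y)
 g(y) = sqrt(C1 + 8*y)


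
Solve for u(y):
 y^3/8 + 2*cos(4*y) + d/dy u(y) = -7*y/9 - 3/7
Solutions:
 u(y) = C1 - y^4/32 - 7*y^2/18 - 3*y/7 - sin(4*y)/2


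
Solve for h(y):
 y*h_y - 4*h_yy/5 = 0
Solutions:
 h(y) = C1 + C2*erfi(sqrt(10)*y/4)


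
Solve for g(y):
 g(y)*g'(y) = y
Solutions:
 g(y) = -sqrt(C1 + y^2)
 g(y) = sqrt(C1 + y^2)


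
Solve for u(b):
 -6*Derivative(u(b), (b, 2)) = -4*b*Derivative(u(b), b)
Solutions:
 u(b) = C1 + C2*erfi(sqrt(3)*b/3)


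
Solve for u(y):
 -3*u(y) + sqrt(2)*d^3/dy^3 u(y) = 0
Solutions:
 u(y) = C3*exp(2^(5/6)*3^(1/3)*y/2) + (C1*sin(6^(5/6)*y/4) + C2*cos(6^(5/6)*y/4))*exp(-2^(5/6)*3^(1/3)*y/4)


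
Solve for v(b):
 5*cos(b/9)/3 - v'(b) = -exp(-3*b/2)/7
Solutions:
 v(b) = C1 + 15*sin(b/9) - 2*exp(-3*b/2)/21


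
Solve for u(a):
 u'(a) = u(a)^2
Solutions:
 u(a) = -1/(C1 + a)


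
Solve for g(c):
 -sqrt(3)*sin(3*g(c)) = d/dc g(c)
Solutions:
 g(c) = -acos((-C1 - exp(6*sqrt(3)*c))/(C1 - exp(6*sqrt(3)*c)))/3 + 2*pi/3
 g(c) = acos((-C1 - exp(6*sqrt(3)*c))/(C1 - exp(6*sqrt(3)*c)))/3


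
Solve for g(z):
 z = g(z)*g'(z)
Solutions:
 g(z) = -sqrt(C1 + z^2)
 g(z) = sqrt(C1 + z^2)


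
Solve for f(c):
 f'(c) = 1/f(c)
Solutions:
 f(c) = -sqrt(C1 + 2*c)
 f(c) = sqrt(C1 + 2*c)


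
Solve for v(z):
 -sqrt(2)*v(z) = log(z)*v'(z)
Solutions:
 v(z) = C1*exp(-sqrt(2)*li(z))


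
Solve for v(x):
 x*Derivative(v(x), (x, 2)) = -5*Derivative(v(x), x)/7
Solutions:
 v(x) = C1 + C2*x^(2/7)


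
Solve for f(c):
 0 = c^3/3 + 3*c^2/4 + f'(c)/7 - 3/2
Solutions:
 f(c) = C1 - 7*c^4/12 - 7*c^3/4 + 21*c/2


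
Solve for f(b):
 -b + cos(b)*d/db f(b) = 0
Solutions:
 f(b) = C1 + Integral(b/cos(b), b)


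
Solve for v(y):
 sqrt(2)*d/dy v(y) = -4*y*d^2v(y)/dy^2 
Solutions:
 v(y) = C1 + C2*y^(1 - sqrt(2)/4)


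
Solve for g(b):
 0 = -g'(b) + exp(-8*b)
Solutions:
 g(b) = C1 - exp(-8*b)/8


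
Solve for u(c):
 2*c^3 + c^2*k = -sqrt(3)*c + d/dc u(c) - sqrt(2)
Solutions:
 u(c) = C1 + c^4/2 + c^3*k/3 + sqrt(3)*c^2/2 + sqrt(2)*c


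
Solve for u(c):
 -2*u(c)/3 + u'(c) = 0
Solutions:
 u(c) = C1*exp(2*c/3)


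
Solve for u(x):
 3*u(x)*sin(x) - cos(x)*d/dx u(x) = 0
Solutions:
 u(x) = C1/cos(x)^3


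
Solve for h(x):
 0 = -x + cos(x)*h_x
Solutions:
 h(x) = C1 + Integral(x/cos(x), x)


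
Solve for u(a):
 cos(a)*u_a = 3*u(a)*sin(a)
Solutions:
 u(a) = C1/cos(a)^3


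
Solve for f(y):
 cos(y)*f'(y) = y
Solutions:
 f(y) = C1 + Integral(y/cos(y), y)


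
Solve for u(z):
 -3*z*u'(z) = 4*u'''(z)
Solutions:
 u(z) = C1 + Integral(C2*airyai(-6^(1/3)*z/2) + C3*airybi(-6^(1/3)*z/2), z)


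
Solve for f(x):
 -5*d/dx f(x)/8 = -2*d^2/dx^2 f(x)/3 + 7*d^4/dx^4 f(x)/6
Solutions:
 f(x) = C1 + C2*exp(21^(1/3)*x*(16*21^(1/3)/(sqrt(807009) + 945)^(1/3) + (sqrt(807009) + 945)^(1/3))/84)*sin(3^(1/6)*7^(1/3)*x*(-3^(2/3)*(sqrt(807009) + 945)^(1/3) + 48*7^(1/3)/(sqrt(807009) + 945)^(1/3))/84) + C3*exp(21^(1/3)*x*(16*21^(1/3)/(sqrt(807009) + 945)^(1/3) + (sqrt(807009) + 945)^(1/3))/84)*cos(3^(1/6)*7^(1/3)*x*(-3^(2/3)*(sqrt(807009) + 945)^(1/3) + 48*7^(1/3)/(sqrt(807009) + 945)^(1/3))/84) + C4*exp(-21^(1/3)*x*(16*21^(1/3)/(sqrt(807009) + 945)^(1/3) + (sqrt(807009) + 945)^(1/3))/42)


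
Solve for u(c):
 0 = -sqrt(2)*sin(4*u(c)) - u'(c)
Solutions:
 u(c) = -acos((-C1 - exp(8*sqrt(2)*c))/(C1 - exp(8*sqrt(2)*c)))/4 + pi/2
 u(c) = acos((-C1 - exp(8*sqrt(2)*c))/(C1 - exp(8*sqrt(2)*c)))/4


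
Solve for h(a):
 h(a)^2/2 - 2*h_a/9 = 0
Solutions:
 h(a) = -4/(C1 + 9*a)


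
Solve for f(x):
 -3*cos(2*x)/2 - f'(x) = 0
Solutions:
 f(x) = C1 - 3*sin(2*x)/4


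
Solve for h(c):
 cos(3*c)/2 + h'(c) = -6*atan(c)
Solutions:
 h(c) = C1 - 6*c*atan(c) + 3*log(c^2 + 1) - sin(3*c)/6


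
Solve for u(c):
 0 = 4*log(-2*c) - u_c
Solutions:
 u(c) = C1 + 4*c*log(-c) + 4*c*(-1 + log(2))


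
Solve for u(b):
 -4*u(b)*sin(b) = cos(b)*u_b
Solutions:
 u(b) = C1*cos(b)^4


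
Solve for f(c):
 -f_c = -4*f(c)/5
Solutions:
 f(c) = C1*exp(4*c/5)


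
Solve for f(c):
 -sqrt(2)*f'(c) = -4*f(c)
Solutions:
 f(c) = C1*exp(2*sqrt(2)*c)


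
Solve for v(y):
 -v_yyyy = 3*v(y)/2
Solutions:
 v(y) = (C1*sin(6^(1/4)*y/2) + C2*cos(6^(1/4)*y/2))*exp(-6^(1/4)*y/2) + (C3*sin(6^(1/4)*y/2) + C4*cos(6^(1/4)*y/2))*exp(6^(1/4)*y/2)


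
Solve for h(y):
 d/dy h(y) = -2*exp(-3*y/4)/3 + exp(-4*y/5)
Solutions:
 h(y) = C1 + 8*exp(-3*y/4)/9 - 5*exp(-4*y/5)/4


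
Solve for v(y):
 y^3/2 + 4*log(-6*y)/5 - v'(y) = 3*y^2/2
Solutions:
 v(y) = C1 + y^4/8 - y^3/2 + 4*y*log(-y)/5 + 4*y*(-1 + log(6))/5


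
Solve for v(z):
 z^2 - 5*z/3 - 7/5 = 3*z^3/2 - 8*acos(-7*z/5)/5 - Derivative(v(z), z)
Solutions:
 v(z) = C1 + 3*z^4/8 - z^3/3 + 5*z^2/6 - 8*z*acos(-7*z/5)/5 + 7*z/5 - 8*sqrt(25 - 49*z^2)/35


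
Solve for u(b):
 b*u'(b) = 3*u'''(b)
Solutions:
 u(b) = C1 + Integral(C2*airyai(3^(2/3)*b/3) + C3*airybi(3^(2/3)*b/3), b)


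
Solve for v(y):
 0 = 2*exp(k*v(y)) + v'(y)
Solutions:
 v(y) = Piecewise((log(1/(C1*k + 2*k*y))/k, Ne(k, 0)), (nan, True))
 v(y) = Piecewise((C1 - 2*y, Eq(k, 0)), (nan, True))


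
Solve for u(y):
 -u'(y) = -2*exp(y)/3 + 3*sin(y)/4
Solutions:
 u(y) = C1 + 2*exp(y)/3 + 3*cos(y)/4


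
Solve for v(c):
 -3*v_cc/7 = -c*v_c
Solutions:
 v(c) = C1 + C2*erfi(sqrt(42)*c/6)


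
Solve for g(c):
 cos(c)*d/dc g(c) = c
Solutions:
 g(c) = C1 + Integral(c/cos(c), c)


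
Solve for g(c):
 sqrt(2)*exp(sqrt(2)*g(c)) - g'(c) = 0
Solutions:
 g(c) = sqrt(2)*(2*log(-1/(C1 + sqrt(2)*c)) - log(2))/4


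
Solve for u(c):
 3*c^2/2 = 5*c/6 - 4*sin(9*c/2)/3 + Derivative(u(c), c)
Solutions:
 u(c) = C1 + c^3/2 - 5*c^2/12 - 8*cos(9*c/2)/27


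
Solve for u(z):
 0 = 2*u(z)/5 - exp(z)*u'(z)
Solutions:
 u(z) = C1*exp(-2*exp(-z)/5)


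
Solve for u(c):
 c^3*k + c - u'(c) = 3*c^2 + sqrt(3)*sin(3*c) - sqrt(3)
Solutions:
 u(c) = C1 + c^4*k/4 - c^3 + c^2/2 + sqrt(3)*c + sqrt(3)*cos(3*c)/3


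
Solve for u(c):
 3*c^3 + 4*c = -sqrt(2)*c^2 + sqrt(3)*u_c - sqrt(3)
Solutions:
 u(c) = C1 + sqrt(3)*c^4/4 + sqrt(6)*c^3/9 + 2*sqrt(3)*c^2/3 + c


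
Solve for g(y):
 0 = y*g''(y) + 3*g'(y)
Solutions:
 g(y) = C1 + C2/y^2
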